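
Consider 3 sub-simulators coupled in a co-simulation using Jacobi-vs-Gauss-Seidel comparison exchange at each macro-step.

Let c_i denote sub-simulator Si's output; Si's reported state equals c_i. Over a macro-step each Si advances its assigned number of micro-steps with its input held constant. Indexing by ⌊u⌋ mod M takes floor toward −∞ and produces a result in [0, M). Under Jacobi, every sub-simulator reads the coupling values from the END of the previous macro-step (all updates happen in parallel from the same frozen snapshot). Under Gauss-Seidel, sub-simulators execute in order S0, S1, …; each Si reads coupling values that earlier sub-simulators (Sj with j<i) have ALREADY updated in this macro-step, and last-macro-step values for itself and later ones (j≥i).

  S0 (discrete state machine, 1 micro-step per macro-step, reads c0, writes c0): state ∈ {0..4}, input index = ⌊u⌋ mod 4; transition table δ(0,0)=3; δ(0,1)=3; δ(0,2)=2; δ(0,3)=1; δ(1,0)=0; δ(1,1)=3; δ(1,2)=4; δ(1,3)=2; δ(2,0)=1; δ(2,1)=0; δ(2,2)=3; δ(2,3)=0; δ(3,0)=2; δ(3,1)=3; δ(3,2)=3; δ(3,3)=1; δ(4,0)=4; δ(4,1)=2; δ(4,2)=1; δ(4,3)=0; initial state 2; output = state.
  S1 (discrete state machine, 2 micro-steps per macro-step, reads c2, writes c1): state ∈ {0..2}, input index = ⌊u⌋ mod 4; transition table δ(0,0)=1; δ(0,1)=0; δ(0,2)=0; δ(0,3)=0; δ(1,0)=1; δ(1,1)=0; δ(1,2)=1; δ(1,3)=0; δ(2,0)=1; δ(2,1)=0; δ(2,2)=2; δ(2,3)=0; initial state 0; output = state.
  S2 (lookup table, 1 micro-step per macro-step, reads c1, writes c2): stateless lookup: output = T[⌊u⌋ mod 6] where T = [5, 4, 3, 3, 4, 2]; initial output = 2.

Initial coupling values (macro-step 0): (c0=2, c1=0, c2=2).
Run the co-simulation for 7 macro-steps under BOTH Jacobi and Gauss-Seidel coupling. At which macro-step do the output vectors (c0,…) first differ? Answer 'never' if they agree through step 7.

first divergence at macro-step: never

[Jacobi] macro 1: S0 reads c0=2 → after 1×micro: 3; S1 reads c2=2 → after 2×micro: 0; S2 reads c1=0 → after 1×micro: 5 ⇒ (c0=3, c1=0, c2=5)
[Jacobi] macro 2: S0 reads c0=3 → after 1×micro: 1; S1 reads c2=5 → after 2×micro: 0; S2 reads c1=0 → after 1×micro: 5 ⇒ (c0=1, c1=0, c2=5)
[Jacobi] macro 3: S0 reads c0=1 → after 1×micro: 3; S1 reads c2=5 → after 2×micro: 0; S2 reads c1=0 → after 1×micro: 5 ⇒ (c0=3, c1=0, c2=5)
[Jacobi] macro 4: S0 reads c0=3 → after 1×micro: 1; S1 reads c2=5 → after 2×micro: 0; S2 reads c1=0 → after 1×micro: 5 ⇒ (c0=1, c1=0, c2=5)
[Jacobi] macro 5: S0 reads c0=1 → after 1×micro: 3; S1 reads c2=5 → after 2×micro: 0; S2 reads c1=0 → after 1×micro: 5 ⇒ (c0=3, c1=0, c2=5)
[Jacobi] macro 6: S0 reads c0=3 → after 1×micro: 1; S1 reads c2=5 → after 2×micro: 0; S2 reads c1=0 → after 1×micro: 5 ⇒ (c0=1, c1=0, c2=5)
[Jacobi] macro 7: S0 reads c0=1 → after 1×micro: 3; S1 reads c2=5 → after 2×micro: 0; S2 reads c1=0 → after 1×micro: 5 ⇒ (c0=3, c1=0, c2=5)
[Gauss-Seidel] macro 1: S0 reads c0=2 → after 1×micro: 3; S1 reads c2=2 → after 2×micro: 0; S2 reads c1=0 → after 1×micro: 5 ⇒ (c0=3, c1=0, c2=5)
[Gauss-Seidel] macro 2: S0 reads c0=3 → after 1×micro: 1; S1 reads c2=5 → after 2×micro: 0; S2 reads c1=0 → after 1×micro: 5 ⇒ (c0=1, c1=0, c2=5)
[Gauss-Seidel] macro 3: S0 reads c0=1 → after 1×micro: 3; S1 reads c2=5 → after 2×micro: 0; S2 reads c1=0 → after 1×micro: 5 ⇒ (c0=3, c1=0, c2=5)
[Gauss-Seidel] macro 4: S0 reads c0=3 → after 1×micro: 1; S1 reads c2=5 → after 2×micro: 0; S2 reads c1=0 → after 1×micro: 5 ⇒ (c0=1, c1=0, c2=5)
[Gauss-Seidel] macro 5: S0 reads c0=1 → after 1×micro: 3; S1 reads c2=5 → after 2×micro: 0; S2 reads c1=0 → after 1×micro: 5 ⇒ (c0=3, c1=0, c2=5)
[Gauss-Seidel] macro 6: S0 reads c0=3 → after 1×micro: 1; S1 reads c2=5 → after 2×micro: 0; S2 reads c1=0 → after 1×micro: 5 ⇒ (c0=1, c1=0, c2=5)
[Gauss-Seidel] macro 7: S0 reads c0=1 → after 1×micro: 3; S1 reads c2=5 → after 2×micro: 0; S2 reads c1=0 → after 1×micro: 5 ⇒ (c0=3, c1=0, c2=5)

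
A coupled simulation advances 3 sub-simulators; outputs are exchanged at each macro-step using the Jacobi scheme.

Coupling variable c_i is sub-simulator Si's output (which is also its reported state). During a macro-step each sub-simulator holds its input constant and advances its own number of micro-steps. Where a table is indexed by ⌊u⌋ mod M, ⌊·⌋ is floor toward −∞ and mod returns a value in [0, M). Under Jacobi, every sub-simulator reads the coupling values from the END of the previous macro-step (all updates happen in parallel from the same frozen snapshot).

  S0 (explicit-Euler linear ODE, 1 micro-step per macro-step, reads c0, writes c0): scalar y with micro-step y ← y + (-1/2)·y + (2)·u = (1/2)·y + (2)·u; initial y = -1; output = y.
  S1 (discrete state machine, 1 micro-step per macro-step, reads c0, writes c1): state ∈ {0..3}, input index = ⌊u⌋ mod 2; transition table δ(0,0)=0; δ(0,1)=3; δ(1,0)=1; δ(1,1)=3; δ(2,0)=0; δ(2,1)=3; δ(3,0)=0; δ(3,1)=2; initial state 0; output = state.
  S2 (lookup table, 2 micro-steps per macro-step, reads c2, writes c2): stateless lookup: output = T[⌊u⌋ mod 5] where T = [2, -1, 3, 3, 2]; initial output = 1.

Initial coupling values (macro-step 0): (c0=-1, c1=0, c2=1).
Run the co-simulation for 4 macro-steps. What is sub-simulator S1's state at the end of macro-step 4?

macro 1: S0 reads c0=-1 → after 1×micro: -5/2; S1 reads c0=-1 → after 1×micro: 3; S2 reads c2=1 → after 2×micro: -1 ⇒ (c0=-5/2, c1=3, c2=-1)
macro 2: S0 reads c0=-5/2 → after 1×micro: -25/4; S1 reads c0=-5/2 → after 1×micro: 2; S2 reads c2=-1 → after 2×micro: 2 ⇒ (c0=-25/4, c1=2, c2=2)
macro 3: S0 reads c0=-25/4 → after 1×micro: -125/8; S1 reads c0=-25/4 → after 1×micro: 3; S2 reads c2=2 → after 2×micro: 3 ⇒ (c0=-125/8, c1=3, c2=3)
macro 4: S0 reads c0=-125/8 → after 1×micro: -625/16; S1 reads c0=-125/8 → after 1×micro: 0; S2 reads c2=3 → after 2×micro: 3 ⇒ (c0=-625/16, c1=0, c2=3)

S1 state at macro-step 4 = 0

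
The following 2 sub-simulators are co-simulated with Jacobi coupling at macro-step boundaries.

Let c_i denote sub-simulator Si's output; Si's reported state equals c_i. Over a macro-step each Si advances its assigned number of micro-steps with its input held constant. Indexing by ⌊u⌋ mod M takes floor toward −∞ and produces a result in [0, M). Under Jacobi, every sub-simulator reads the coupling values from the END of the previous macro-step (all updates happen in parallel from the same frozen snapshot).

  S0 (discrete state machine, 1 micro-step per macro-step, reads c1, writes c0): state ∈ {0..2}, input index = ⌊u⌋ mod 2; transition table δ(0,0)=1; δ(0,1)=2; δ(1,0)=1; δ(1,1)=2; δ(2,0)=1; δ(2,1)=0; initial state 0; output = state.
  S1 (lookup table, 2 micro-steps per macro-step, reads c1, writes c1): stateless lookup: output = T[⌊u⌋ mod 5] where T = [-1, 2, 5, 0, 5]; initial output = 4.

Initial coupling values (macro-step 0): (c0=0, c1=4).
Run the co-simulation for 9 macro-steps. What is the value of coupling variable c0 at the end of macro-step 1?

c0 at macro-step 1 = 1

macro 1: S0 reads c1=4 → after 1×micro: 1; S1 reads c1=4 → after 2×micro: 5 ⇒ (c0=1, c1=5)
macro 2: S0 reads c1=5 → after 1×micro: 2; S1 reads c1=5 → after 2×micro: -1 ⇒ (c0=2, c1=-1)
macro 3: S0 reads c1=-1 → after 1×micro: 0; S1 reads c1=-1 → after 2×micro: 5 ⇒ (c0=0, c1=5)
macro 4: S0 reads c1=5 → after 1×micro: 2; S1 reads c1=5 → after 2×micro: -1 ⇒ (c0=2, c1=-1)
macro 5: S0 reads c1=-1 → after 1×micro: 0; S1 reads c1=-1 → after 2×micro: 5 ⇒ (c0=0, c1=5)
macro 6: S0 reads c1=5 → after 1×micro: 2; S1 reads c1=5 → after 2×micro: -1 ⇒ (c0=2, c1=-1)
macro 7: S0 reads c1=-1 → after 1×micro: 0; S1 reads c1=-1 → after 2×micro: 5 ⇒ (c0=0, c1=5)
macro 8: S0 reads c1=5 → after 1×micro: 2; S1 reads c1=5 → after 2×micro: -1 ⇒ (c0=2, c1=-1)
macro 9: S0 reads c1=-1 → after 1×micro: 0; S1 reads c1=-1 → after 2×micro: 5 ⇒ (c0=0, c1=5)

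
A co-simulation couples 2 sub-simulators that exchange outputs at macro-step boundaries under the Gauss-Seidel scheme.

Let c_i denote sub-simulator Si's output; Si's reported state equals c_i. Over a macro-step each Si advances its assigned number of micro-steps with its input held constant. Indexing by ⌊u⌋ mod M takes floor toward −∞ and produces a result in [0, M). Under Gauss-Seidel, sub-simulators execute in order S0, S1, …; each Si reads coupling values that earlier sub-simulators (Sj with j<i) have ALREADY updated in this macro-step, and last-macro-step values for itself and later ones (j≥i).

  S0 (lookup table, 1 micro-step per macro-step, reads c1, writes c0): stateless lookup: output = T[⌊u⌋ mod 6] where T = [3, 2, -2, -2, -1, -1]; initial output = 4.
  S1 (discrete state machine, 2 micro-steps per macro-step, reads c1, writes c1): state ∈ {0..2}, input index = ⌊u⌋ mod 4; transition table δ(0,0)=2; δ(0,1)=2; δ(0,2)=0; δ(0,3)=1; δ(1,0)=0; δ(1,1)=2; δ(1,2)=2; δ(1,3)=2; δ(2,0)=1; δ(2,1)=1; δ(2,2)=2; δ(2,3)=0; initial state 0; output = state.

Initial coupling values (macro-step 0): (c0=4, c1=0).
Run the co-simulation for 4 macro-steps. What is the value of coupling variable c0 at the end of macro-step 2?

c0 at macro-step 2 = 2

macro 1: S0 reads c1=0 → after 1×micro: 3; S1 reads c1=0 → after 2×micro: 1 ⇒ (c0=3, c1=1)
macro 2: S0 reads c1=1 → after 1×micro: 2; S1 reads c1=1 → after 2×micro: 1 ⇒ (c0=2, c1=1)
macro 3: S0 reads c1=1 → after 1×micro: 2; S1 reads c1=1 → after 2×micro: 1 ⇒ (c0=2, c1=1)
macro 4: S0 reads c1=1 → after 1×micro: 2; S1 reads c1=1 → after 2×micro: 1 ⇒ (c0=2, c1=1)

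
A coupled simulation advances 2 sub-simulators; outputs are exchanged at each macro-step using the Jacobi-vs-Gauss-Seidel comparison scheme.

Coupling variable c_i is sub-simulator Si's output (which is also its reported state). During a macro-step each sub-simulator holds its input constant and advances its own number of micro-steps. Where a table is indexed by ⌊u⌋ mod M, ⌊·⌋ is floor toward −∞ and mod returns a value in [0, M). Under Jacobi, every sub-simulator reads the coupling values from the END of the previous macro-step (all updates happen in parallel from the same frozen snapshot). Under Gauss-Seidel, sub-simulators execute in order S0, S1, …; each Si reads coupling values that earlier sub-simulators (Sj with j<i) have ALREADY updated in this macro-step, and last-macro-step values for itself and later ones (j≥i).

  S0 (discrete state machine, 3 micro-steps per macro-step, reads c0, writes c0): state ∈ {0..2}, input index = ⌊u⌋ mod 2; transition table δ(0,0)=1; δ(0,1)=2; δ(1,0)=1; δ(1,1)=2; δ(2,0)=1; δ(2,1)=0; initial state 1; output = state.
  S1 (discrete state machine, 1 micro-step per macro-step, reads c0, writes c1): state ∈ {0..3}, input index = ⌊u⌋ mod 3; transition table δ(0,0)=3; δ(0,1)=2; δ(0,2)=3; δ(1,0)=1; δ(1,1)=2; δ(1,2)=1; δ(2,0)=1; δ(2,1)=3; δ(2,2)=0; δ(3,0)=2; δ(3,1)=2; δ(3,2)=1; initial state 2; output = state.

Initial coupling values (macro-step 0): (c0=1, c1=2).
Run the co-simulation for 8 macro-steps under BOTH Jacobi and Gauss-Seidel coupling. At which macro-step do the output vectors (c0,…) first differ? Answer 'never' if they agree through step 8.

[Jacobi] macro 1: S0 reads c0=1 → after 3×micro: 2; S1 reads c0=1 → after 1×micro: 3 ⇒ (c0=2, c1=3)
[Jacobi] macro 2: S0 reads c0=2 → after 3×micro: 1; S1 reads c0=2 → after 1×micro: 1 ⇒ (c0=1, c1=1)
[Jacobi] macro 3: S0 reads c0=1 → after 3×micro: 2; S1 reads c0=1 → after 1×micro: 2 ⇒ (c0=2, c1=2)
[Jacobi] macro 4: S0 reads c0=2 → after 3×micro: 1; S1 reads c0=2 → after 1×micro: 0 ⇒ (c0=1, c1=0)
[Jacobi] macro 5: S0 reads c0=1 → after 3×micro: 2; S1 reads c0=1 → after 1×micro: 2 ⇒ (c0=2, c1=2)
[Jacobi] macro 6: S0 reads c0=2 → after 3×micro: 1; S1 reads c0=2 → after 1×micro: 0 ⇒ (c0=1, c1=0)
[Jacobi] macro 7: S0 reads c0=1 → after 3×micro: 2; S1 reads c0=1 → after 1×micro: 2 ⇒ (c0=2, c1=2)
[Jacobi] macro 8: S0 reads c0=2 → after 3×micro: 1; S1 reads c0=2 → after 1×micro: 0 ⇒ (c0=1, c1=0)
[Gauss-Seidel] macro 1: S0 reads c0=1 → after 3×micro: 2; S1 reads c0=2 → after 1×micro: 0 ⇒ (c0=2, c1=0)
[Gauss-Seidel] macro 2: S0 reads c0=2 → after 3×micro: 1; S1 reads c0=1 → after 1×micro: 2 ⇒ (c0=1, c1=2)
[Gauss-Seidel] macro 3: S0 reads c0=1 → after 3×micro: 2; S1 reads c0=2 → after 1×micro: 0 ⇒ (c0=2, c1=0)
[Gauss-Seidel] macro 4: S0 reads c0=2 → after 3×micro: 1; S1 reads c0=1 → after 1×micro: 2 ⇒ (c0=1, c1=2)
[Gauss-Seidel] macro 5: S0 reads c0=1 → after 3×micro: 2; S1 reads c0=2 → after 1×micro: 0 ⇒ (c0=2, c1=0)
[Gauss-Seidel] macro 6: S0 reads c0=2 → after 3×micro: 1; S1 reads c0=1 → after 1×micro: 2 ⇒ (c0=1, c1=2)
[Gauss-Seidel] macro 7: S0 reads c0=1 → after 3×micro: 2; S1 reads c0=2 → after 1×micro: 0 ⇒ (c0=2, c1=0)
[Gauss-Seidel] macro 8: S0 reads c0=2 → after 3×micro: 1; S1 reads c0=1 → after 1×micro: 2 ⇒ (c0=1, c1=2)

first divergence at macro-step: 1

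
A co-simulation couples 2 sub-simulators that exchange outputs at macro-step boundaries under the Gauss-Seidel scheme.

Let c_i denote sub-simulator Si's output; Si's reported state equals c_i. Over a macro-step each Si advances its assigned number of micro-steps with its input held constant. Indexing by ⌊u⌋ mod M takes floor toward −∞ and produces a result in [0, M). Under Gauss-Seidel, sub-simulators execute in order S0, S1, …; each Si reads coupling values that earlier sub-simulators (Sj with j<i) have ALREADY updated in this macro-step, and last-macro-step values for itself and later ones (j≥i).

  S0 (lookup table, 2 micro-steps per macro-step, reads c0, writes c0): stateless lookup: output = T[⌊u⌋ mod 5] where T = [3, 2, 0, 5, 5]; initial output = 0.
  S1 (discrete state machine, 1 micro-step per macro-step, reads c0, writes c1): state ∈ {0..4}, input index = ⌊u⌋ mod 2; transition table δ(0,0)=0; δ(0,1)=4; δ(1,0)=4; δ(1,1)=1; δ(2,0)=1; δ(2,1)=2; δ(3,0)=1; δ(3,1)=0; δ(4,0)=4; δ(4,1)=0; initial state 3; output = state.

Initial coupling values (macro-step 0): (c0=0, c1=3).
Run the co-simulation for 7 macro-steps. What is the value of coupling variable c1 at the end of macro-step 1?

c1 at macro-step 1 = 0

macro 1: S0 reads c0=0 → after 2×micro: 3; S1 reads c0=3 → after 1×micro: 0 ⇒ (c0=3, c1=0)
macro 2: S0 reads c0=3 → after 2×micro: 5; S1 reads c0=5 → after 1×micro: 4 ⇒ (c0=5, c1=4)
macro 3: S0 reads c0=5 → after 2×micro: 3; S1 reads c0=3 → after 1×micro: 0 ⇒ (c0=3, c1=0)
macro 4: S0 reads c0=3 → after 2×micro: 5; S1 reads c0=5 → after 1×micro: 4 ⇒ (c0=5, c1=4)
macro 5: S0 reads c0=5 → after 2×micro: 3; S1 reads c0=3 → after 1×micro: 0 ⇒ (c0=3, c1=0)
macro 6: S0 reads c0=3 → after 2×micro: 5; S1 reads c0=5 → after 1×micro: 4 ⇒ (c0=5, c1=4)
macro 7: S0 reads c0=5 → after 2×micro: 3; S1 reads c0=3 → after 1×micro: 0 ⇒ (c0=3, c1=0)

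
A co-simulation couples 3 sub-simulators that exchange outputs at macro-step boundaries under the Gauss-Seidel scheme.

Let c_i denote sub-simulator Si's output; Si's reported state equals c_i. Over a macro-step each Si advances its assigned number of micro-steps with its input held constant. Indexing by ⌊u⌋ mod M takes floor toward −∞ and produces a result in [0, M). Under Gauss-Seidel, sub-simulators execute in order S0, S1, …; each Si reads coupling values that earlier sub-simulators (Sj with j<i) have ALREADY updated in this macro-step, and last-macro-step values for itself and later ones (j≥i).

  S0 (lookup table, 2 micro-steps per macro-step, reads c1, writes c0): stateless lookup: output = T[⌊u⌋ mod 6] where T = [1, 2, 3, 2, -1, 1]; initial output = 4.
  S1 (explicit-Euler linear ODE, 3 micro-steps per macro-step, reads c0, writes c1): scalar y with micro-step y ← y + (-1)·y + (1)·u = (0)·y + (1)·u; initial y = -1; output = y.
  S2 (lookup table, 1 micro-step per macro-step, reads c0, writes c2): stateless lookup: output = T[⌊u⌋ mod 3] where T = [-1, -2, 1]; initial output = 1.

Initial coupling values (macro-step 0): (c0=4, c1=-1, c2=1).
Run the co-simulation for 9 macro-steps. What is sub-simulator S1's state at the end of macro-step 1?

macro 1: S0 reads c1=-1 → after 2×micro: 1; S1 reads c0=1 → after 3×micro: 1; S2 reads c0=1 → after 1×micro: -2 ⇒ (c0=1, c1=1, c2=-2)
macro 2: S0 reads c1=1 → after 2×micro: 2; S1 reads c0=2 → after 3×micro: 2; S2 reads c0=2 → after 1×micro: 1 ⇒ (c0=2, c1=2, c2=1)
macro 3: S0 reads c1=2 → after 2×micro: 3; S1 reads c0=3 → after 3×micro: 3; S2 reads c0=3 → after 1×micro: -1 ⇒ (c0=3, c1=3, c2=-1)
macro 4: S0 reads c1=3 → after 2×micro: 2; S1 reads c0=2 → after 3×micro: 2; S2 reads c0=2 → after 1×micro: 1 ⇒ (c0=2, c1=2, c2=1)
macro 5: S0 reads c1=2 → after 2×micro: 3; S1 reads c0=3 → after 3×micro: 3; S2 reads c0=3 → after 1×micro: -1 ⇒ (c0=3, c1=3, c2=-1)
macro 6: S0 reads c1=3 → after 2×micro: 2; S1 reads c0=2 → after 3×micro: 2; S2 reads c0=2 → after 1×micro: 1 ⇒ (c0=2, c1=2, c2=1)
macro 7: S0 reads c1=2 → after 2×micro: 3; S1 reads c0=3 → after 3×micro: 3; S2 reads c0=3 → after 1×micro: -1 ⇒ (c0=3, c1=3, c2=-1)
macro 8: S0 reads c1=3 → after 2×micro: 2; S1 reads c0=2 → after 3×micro: 2; S2 reads c0=2 → after 1×micro: 1 ⇒ (c0=2, c1=2, c2=1)
macro 9: S0 reads c1=2 → after 2×micro: 3; S1 reads c0=3 → after 3×micro: 3; S2 reads c0=3 → after 1×micro: -1 ⇒ (c0=3, c1=3, c2=-1)

S1 state at macro-step 1 = 1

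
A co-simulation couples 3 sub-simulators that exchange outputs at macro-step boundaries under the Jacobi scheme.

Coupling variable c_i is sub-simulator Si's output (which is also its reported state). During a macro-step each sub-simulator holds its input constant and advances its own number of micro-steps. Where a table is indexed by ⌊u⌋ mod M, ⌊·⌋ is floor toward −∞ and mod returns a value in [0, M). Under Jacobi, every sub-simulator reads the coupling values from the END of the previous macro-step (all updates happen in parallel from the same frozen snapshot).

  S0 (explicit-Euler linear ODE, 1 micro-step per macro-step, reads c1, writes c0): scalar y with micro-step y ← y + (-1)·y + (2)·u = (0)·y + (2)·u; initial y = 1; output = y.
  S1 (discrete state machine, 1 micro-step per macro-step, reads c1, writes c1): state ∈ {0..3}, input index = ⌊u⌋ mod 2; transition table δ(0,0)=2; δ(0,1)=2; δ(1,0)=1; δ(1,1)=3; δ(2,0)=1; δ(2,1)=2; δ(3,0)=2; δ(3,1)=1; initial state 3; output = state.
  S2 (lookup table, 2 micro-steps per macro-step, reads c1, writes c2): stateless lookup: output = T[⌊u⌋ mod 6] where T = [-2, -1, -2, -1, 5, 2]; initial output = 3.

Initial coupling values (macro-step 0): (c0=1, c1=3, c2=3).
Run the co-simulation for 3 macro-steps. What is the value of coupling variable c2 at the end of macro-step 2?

c2 at macro-step 2 = -1

macro 1: S0 reads c1=3 → after 1×micro: 6; S1 reads c1=3 → after 1×micro: 1; S2 reads c1=3 → after 2×micro: -1 ⇒ (c0=6, c1=1, c2=-1)
macro 2: S0 reads c1=1 → after 1×micro: 2; S1 reads c1=1 → after 1×micro: 3; S2 reads c1=1 → after 2×micro: -1 ⇒ (c0=2, c1=3, c2=-1)
macro 3: S0 reads c1=3 → after 1×micro: 6; S1 reads c1=3 → after 1×micro: 1; S2 reads c1=3 → after 2×micro: -1 ⇒ (c0=6, c1=1, c2=-1)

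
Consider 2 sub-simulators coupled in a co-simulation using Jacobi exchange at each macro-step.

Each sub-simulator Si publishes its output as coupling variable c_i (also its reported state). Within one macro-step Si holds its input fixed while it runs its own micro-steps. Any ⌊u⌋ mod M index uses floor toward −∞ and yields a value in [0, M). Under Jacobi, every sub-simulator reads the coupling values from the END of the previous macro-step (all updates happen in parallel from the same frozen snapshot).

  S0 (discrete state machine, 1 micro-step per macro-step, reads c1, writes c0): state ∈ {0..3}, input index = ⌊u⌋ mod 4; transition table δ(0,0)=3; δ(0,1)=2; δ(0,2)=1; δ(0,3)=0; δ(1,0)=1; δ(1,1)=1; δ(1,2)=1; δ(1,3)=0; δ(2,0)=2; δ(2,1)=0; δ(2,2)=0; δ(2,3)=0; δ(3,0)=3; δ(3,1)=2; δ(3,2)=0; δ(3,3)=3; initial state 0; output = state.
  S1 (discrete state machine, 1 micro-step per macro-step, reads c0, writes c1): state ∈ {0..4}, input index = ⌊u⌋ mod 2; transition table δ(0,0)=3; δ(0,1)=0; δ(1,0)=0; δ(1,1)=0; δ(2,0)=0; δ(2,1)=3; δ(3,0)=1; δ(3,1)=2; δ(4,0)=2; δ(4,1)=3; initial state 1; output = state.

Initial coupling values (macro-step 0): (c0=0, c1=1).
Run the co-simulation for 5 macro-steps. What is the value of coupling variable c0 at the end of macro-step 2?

c0 at macro-step 2 = 2

macro 1: S0 reads c1=1 → after 1×micro: 2; S1 reads c0=0 → after 1×micro: 0 ⇒ (c0=2, c1=0)
macro 2: S0 reads c1=0 → after 1×micro: 2; S1 reads c0=2 → after 1×micro: 3 ⇒ (c0=2, c1=3)
macro 3: S0 reads c1=3 → after 1×micro: 0; S1 reads c0=2 → after 1×micro: 1 ⇒ (c0=0, c1=1)
macro 4: S0 reads c1=1 → after 1×micro: 2; S1 reads c0=0 → after 1×micro: 0 ⇒ (c0=2, c1=0)
macro 5: S0 reads c1=0 → after 1×micro: 2; S1 reads c0=2 → after 1×micro: 3 ⇒ (c0=2, c1=3)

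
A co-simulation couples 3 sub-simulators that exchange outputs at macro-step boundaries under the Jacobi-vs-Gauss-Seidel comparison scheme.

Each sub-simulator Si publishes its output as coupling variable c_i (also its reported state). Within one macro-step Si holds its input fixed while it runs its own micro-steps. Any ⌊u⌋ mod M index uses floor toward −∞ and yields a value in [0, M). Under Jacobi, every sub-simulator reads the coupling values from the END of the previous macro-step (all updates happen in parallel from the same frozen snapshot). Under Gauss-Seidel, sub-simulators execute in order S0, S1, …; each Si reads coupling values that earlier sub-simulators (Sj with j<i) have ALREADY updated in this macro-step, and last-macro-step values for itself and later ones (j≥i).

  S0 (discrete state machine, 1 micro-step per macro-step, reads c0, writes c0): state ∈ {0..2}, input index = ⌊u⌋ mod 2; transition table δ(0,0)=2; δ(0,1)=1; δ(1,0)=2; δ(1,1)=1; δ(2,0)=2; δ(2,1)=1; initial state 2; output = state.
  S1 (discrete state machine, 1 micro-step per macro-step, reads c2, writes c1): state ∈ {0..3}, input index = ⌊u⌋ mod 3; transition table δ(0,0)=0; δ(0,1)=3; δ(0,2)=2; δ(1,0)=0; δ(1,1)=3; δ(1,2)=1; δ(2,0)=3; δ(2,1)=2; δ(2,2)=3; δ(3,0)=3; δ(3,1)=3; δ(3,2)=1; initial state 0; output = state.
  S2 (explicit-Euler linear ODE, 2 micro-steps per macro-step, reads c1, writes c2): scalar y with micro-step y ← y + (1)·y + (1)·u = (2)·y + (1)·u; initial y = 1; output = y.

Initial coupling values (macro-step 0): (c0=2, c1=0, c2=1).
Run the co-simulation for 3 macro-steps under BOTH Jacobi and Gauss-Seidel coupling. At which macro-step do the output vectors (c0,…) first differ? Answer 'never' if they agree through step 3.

[Jacobi] macro 1: S0 reads c0=2 → after 1×micro: 2; S1 reads c2=1 → after 1×micro: 3; S2 reads c1=0 → after 2×micro: 4 ⇒ (c0=2, c1=3, c2=4)
[Jacobi] macro 2: S0 reads c0=2 → after 1×micro: 2; S1 reads c2=4 → after 1×micro: 3; S2 reads c1=3 → after 2×micro: 25 ⇒ (c0=2, c1=3, c2=25)
[Jacobi] macro 3: S0 reads c0=2 → after 1×micro: 2; S1 reads c2=25 → after 1×micro: 3; S2 reads c1=3 → after 2×micro: 109 ⇒ (c0=2, c1=3, c2=109)
[Gauss-Seidel] macro 1: S0 reads c0=2 → after 1×micro: 2; S1 reads c2=1 → after 1×micro: 3; S2 reads c1=3 → after 2×micro: 13 ⇒ (c0=2, c1=3, c2=13)
[Gauss-Seidel] macro 2: S0 reads c0=2 → after 1×micro: 2; S1 reads c2=13 → after 1×micro: 3; S2 reads c1=3 → after 2×micro: 61 ⇒ (c0=2, c1=3, c2=61)
[Gauss-Seidel] macro 3: S0 reads c0=2 → after 1×micro: 2; S1 reads c2=61 → after 1×micro: 3; S2 reads c1=3 → after 2×micro: 253 ⇒ (c0=2, c1=3, c2=253)

first divergence at macro-step: 1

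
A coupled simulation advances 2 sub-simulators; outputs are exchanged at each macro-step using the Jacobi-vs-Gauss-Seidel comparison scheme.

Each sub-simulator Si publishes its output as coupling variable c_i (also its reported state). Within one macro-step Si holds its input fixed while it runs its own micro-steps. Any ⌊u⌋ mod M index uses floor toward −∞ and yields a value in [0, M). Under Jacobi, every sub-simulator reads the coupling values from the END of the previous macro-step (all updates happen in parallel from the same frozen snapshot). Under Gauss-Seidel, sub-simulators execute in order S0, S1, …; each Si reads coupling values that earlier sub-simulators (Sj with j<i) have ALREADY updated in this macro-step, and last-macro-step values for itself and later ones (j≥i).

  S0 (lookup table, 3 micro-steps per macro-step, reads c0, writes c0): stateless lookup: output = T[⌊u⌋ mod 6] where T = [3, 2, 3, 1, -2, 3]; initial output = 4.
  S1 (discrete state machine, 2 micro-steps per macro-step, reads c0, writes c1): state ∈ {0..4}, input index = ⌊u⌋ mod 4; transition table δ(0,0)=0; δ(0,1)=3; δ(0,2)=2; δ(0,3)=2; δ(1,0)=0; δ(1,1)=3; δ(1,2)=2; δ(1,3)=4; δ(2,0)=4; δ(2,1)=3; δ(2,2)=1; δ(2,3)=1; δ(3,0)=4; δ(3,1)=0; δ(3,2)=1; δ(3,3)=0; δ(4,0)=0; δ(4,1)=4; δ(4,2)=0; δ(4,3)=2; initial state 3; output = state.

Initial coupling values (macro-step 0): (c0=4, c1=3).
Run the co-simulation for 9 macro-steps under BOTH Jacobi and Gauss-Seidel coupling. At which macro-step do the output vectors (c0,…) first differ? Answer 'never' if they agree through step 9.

first divergence at macro-step: 1

[Jacobi] macro 1: S0 reads c0=4 → after 3×micro: -2; S1 reads c0=4 → after 2×micro: 0 ⇒ (c0=-2, c1=0)
[Jacobi] macro 2: S0 reads c0=-2 → after 3×micro: -2; S1 reads c0=-2 → after 2×micro: 1 ⇒ (c0=-2, c1=1)
[Jacobi] macro 3: S0 reads c0=-2 → after 3×micro: -2; S1 reads c0=-2 → after 2×micro: 1 ⇒ (c0=-2, c1=1)
[Jacobi] macro 4: S0 reads c0=-2 → after 3×micro: -2; S1 reads c0=-2 → after 2×micro: 1 ⇒ (c0=-2, c1=1)
[Jacobi] macro 5: S0 reads c0=-2 → after 3×micro: -2; S1 reads c0=-2 → after 2×micro: 1 ⇒ (c0=-2, c1=1)
[Jacobi] macro 6: S0 reads c0=-2 → after 3×micro: -2; S1 reads c0=-2 → after 2×micro: 1 ⇒ (c0=-2, c1=1)
[Jacobi] macro 7: S0 reads c0=-2 → after 3×micro: -2; S1 reads c0=-2 → after 2×micro: 1 ⇒ (c0=-2, c1=1)
[Jacobi] macro 8: S0 reads c0=-2 → after 3×micro: -2; S1 reads c0=-2 → after 2×micro: 1 ⇒ (c0=-2, c1=1)
[Jacobi] macro 9: S0 reads c0=-2 → after 3×micro: -2; S1 reads c0=-2 → after 2×micro: 1 ⇒ (c0=-2, c1=1)
[Gauss-Seidel] macro 1: S0 reads c0=4 → after 3×micro: -2; S1 reads c0=-2 → after 2×micro: 2 ⇒ (c0=-2, c1=2)
[Gauss-Seidel] macro 2: S0 reads c0=-2 → after 3×micro: -2; S1 reads c0=-2 → after 2×micro: 2 ⇒ (c0=-2, c1=2)
[Gauss-Seidel] macro 3: S0 reads c0=-2 → after 3×micro: -2; S1 reads c0=-2 → after 2×micro: 2 ⇒ (c0=-2, c1=2)
[Gauss-Seidel] macro 4: S0 reads c0=-2 → after 3×micro: -2; S1 reads c0=-2 → after 2×micro: 2 ⇒ (c0=-2, c1=2)
[Gauss-Seidel] macro 5: S0 reads c0=-2 → after 3×micro: -2; S1 reads c0=-2 → after 2×micro: 2 ⇒ (c0=-2, c1=2)
[Gauss-Seidel] macro 6: S0 reads c0=-2 → after 3×micro: -2; S1 reads c0=-2 → after 2×micro: 2 ⇒ (c0=-2, c1=2)
[Gauss-Seidel] macro 7: S0 reads c0=-2 → after 3×micro: -2; S1 reads c0=-2 → after 2×micro: 2 ⇒ (c0=-2, c1=2)
[Gauss-Seidel] macro 8: S0 reads c0=-2 → after 3×micro: -2; S1 reads c0=-2 → after 2×micro: 2 ⇒ (c0=-2, c1=2)
[Gauss-Seidel] macro 9: S0 reads c0=-2 → after 3×micro: -2; S1 reads c0=-2 → after 2×micro: 2 ⇒ (c0=-2, c1=2)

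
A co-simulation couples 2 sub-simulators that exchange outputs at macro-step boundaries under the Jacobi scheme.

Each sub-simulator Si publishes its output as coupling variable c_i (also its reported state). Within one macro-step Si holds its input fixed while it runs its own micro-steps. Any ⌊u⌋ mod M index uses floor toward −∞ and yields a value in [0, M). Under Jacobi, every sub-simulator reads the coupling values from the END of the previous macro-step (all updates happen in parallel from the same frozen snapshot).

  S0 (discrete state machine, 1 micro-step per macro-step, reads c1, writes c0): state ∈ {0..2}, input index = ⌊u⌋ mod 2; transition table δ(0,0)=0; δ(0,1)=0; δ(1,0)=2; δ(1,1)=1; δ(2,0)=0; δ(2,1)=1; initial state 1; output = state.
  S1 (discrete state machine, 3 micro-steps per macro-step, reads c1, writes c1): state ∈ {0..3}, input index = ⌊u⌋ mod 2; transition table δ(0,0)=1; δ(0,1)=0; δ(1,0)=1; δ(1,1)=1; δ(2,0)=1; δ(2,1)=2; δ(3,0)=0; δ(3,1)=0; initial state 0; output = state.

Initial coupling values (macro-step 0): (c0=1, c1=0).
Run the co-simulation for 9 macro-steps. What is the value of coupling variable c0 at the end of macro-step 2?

macro 1: S0 reads c1=0 → after 1×micro: 2; S1 reads c1=0 → after 3×micro: 1 ⇒ (c0=2, c1=1)
macro 2: S0 reads c1=1 → after 1×micro: 1; S1 reads c1=1 → after 3×micro: 1 ⇒ (c0=1, c1=1)
macro 3: S0 reads c1=1 → after 1×micro: 1; S1 reads c1=1 → after 3×micro: 1 ⇒ (c0=1, c1=1)
macro 4: S0 reads c1=1 → after 1×micro: 1; S1 reads c1=1 → after 3×micro: 1 ⇒ (c0=1, c1=1)
macro 5: S0 reads c1=1 → after 1×micro: 1; S1 reads c1=1 → after 3×micro: 1 ⇒ (c0=1, c1=1)
macro 6: S0 reads c1=1 → after 1×micro: 1; S1 reads c1=1 → after 3×micro: 1 ⇒ (c0=1, c1=1)
macro 7: S0 reads c1=1 → after 1×micro: 1; S1 reads c1=1 → after 3×micro: 1 ⇒ (c0=1, c1=1)
macro 8: S0 reads c1=1 → after 1×micro: 1; S1 reads c1=1 → after 3×micro: 1 ⇒ (c0=1, c1=1)
macro 9: S0 reads c1=1 → after 1×micro: 1; S1 reads c1=1 → after 3×micro: 1 ⇒ (c0=1, c1=1)

c0 at macro-step 2 = 1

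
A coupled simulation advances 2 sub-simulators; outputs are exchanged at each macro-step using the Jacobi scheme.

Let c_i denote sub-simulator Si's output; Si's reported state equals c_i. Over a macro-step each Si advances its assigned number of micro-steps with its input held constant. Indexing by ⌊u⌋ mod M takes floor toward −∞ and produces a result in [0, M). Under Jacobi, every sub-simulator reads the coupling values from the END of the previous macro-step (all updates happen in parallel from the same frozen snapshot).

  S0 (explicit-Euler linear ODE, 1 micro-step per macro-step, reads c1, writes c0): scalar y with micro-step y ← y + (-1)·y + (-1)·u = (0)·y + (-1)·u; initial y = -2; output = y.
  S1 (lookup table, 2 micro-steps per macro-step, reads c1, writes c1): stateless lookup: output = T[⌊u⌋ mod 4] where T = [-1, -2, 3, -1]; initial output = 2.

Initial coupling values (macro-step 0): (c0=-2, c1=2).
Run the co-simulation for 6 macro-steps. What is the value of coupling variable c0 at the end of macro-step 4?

c0 at macro-step 4 = 1

macro 1: S0 reads c1=2 → after 1×micro: -2; S1 reads c1=2 → after 2×micro: 3 ⇒ (c0=-2, c1=3)
macro 2: S0 reads c1=3 → after 1×micro: -3; S1 reads c1=3 → after 2×micro: -1 ⇒ (c0=-3, c1=-1)
macro 3: S0 reads c1=-1 → after 1×micro: 1; S1 reads c1=-1 → after 2×micro: -1 ⇒ (c0=1, c1=-1)
macro 4: S0 reads c1=-1 → after 1×micro: 1; S1 reads c1=-1 → after 2×micro: -1 ⇒ (c0=1, c1=-1)
macro 5: S0 reads c1=-1 → after 1×micro: 1; S1 reads c1=-1 → after 2×micro: -1 ⇒ (c0=1, c1=-1)
macro 6: S0 reads c1=-1 → after 1×micro: 1; S1 reads c1=-1 → after 2×micro: -1 ⇒ (c0=1, c1=-1)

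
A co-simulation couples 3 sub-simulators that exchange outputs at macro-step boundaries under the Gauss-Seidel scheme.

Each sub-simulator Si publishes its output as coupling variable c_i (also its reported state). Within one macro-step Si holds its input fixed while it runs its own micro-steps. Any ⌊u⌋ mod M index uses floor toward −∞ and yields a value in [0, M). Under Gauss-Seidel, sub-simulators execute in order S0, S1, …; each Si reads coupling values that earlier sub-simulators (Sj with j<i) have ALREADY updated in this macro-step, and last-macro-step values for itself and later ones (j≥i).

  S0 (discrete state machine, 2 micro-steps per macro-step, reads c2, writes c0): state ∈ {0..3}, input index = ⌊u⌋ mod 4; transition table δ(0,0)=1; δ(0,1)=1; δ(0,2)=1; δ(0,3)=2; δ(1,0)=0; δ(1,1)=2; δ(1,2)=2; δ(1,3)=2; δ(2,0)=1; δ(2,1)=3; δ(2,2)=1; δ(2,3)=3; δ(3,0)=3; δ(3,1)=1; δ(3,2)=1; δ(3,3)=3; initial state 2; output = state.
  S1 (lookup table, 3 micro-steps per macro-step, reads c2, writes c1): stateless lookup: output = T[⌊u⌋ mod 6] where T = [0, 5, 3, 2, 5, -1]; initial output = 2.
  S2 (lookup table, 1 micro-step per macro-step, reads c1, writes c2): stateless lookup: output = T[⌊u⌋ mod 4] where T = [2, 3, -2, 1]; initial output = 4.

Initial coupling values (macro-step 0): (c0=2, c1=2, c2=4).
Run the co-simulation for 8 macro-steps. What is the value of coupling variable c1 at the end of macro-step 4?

c1 at macro-step 4 = 2

macro 1: S0 reads c2=4 → after 2×micro: 0; S1 reads c2=4 → after 3×micro: 5; S2 reads c1=5 → after 1×micro: 3 ⇒ (c0=0, c1=5, c2=3)
macro 2: S0 reads c2=3 → after 2×micro: 3; S1 reads c2=3 → after 3×micro: 2; S2 reads c1=2 → after 1×micro: -2 ⇒ (c0=3, c1=2, c2=-2)
macro 3: S0 reads c2=-2 → after 2×micro: 2; S1 reads c2=-2 → after 3×micro: 5; S2 reads c1=5 → after 1×micro: 3 ⇒ (c0=2, c1=5, c2=3)
macro 4: S0 reads c2=3 → after 2×micro: 3; S1 reads c2=3 → after 3×micro: 2; S2 reads c1=2 → after 1×micro: -2 ⇒ (c0=3, c1=2, c2=-2)
macro 5: S0 reads c2=-2 → after 2×micro: 2; S1 reads c2=-2 → after 3×micro: 5; S2 reads c1=5 → after 1×micro: 3 ⇒ (c0=2, c1=5, c2=3)
macro 6: S0 reads c2=3 → after 2×micro: 3; S1 reads c2=3 → after 3×micro: 2; S2 reads c1=2 → after 1×micro: -2 ⇒ (c0=3, c1=2, c2=-2)
macro 7: S0 reads c2=-2 → after 2×micro: 2; S1 reads c2=-2 → after 3×micro: 5; S2 reads c1=5 → after 1×micro: 3 ⇒ (c0=2, c1=5, c2=3)
macro 8: S0 reads c2=3 → after 2×micro: 3; S1 reads c2=3 → after 3×micro: 2; S2 reads c1=2 → after 1×micro: -2 ⇒ (c0=3, c1=2, c2=-2)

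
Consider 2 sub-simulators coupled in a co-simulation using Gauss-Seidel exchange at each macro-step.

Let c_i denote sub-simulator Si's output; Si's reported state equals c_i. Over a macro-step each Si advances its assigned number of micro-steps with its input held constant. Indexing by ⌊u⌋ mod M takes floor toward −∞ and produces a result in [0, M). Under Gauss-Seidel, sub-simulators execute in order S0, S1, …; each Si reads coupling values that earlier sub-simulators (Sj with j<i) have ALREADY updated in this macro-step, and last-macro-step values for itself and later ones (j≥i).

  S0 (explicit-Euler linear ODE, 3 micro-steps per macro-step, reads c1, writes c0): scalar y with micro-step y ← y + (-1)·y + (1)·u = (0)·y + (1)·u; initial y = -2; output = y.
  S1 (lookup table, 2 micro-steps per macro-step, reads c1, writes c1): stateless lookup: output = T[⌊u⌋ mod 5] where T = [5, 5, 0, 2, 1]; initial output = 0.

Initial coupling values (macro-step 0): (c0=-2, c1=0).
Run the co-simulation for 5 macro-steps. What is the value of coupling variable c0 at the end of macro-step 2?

macro 1: S0 reads c1=0 → after 3×micro: 0; S1 reads c1=0 → after 2×micro: 5 ⇒ (c0=0, c1=5)
macro 2: S0 reads c1=5 → after 3×micro: 5; S1 reads c1=5 → after 2×micro: 5 ⇒ (c0=5, c1=5)
macro 3: S0 reads c1=5 → after 3×micro: 5; S1 reads c1=5 → after 2×micro: 5 ⇒ (c0=5, c1=5)
macro 4: S0 reads c1=5 → after 3×micro: 5; S1 reads c1=5 → after 2×micro: 5 ⇒ (c0=5, c1=5)
macro 5: S0 reads c1=5 → after 3×micro: 5; S1 reads c1=5 → after 2×micro: 5 ⇒ (c0=5, c1=5)

c0 at macro-step 2 = 5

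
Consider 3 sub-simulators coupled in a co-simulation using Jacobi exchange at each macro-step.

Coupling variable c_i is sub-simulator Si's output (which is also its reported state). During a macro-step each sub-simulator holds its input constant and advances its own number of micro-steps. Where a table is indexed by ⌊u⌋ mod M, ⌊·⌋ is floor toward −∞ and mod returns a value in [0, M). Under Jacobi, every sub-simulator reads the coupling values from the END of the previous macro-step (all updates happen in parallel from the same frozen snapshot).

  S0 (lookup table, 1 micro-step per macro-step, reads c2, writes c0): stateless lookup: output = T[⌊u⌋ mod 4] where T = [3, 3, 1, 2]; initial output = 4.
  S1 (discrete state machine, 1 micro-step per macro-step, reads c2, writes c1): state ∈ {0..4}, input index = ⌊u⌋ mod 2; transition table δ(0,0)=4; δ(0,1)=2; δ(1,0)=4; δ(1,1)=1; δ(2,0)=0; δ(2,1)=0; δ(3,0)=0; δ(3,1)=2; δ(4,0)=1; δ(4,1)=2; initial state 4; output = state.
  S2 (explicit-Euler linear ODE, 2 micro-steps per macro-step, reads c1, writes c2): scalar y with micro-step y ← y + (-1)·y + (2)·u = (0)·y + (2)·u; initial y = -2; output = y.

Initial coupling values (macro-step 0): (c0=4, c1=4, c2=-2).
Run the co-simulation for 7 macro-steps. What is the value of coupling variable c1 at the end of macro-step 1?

macro 1: S0 reads c2=-2 → after 1×micro: 1; S1 reads c2=-2 → after 1×micro: 1; S2 reads c1=4 → after 2×micro: 8 ⇒ (c0=1, c1=1, c2=8)
macro 2: S0 reads c2=8 → after 1×micro: 3; S1 reads c2=8 → after 1×micro: 4; S2 reads c1=1 → after 2×micro: 2 ⇒ (c0=3, c1=4, c2=2)
macro 3: S0 reads c2=2 → after 1×micro: 1; S1 reads c2=2 → after 1×micro: 1; S2 reads c1=4 → after 2×micro: 8 ⇒ (c0=1, c1=1, c2=8)
macro 4: S0 reads c2=8 → after 1×micro: 3; S1 reads c2=8 → after 1×micro: 4; S2 reads c1=1 → after 2×micro: 2 ⇒ (c0=3, c1=4, c2=2)
macro 5: S0 reads c2=2 → after 1×micro: 1; S1 reads c2=2 → after 1×micro: 1; S2 reads c1=4 → after 2×micro: 8 ⇒ (c0=1, c1=1, c2=8)
macro 6: S0 reads c2=8 → after 1×micro: 3; S1 reads c2=8 → after 1×micro: 4; S2 reads c1=1 → after 2×micro: 2 ⇒ (c0=3, c1=4, c2=2)
macro 7: S0 reads c2=2 → after 1×micro: 1; S1 reads c2=2 → after 1×micro: 1; S2 reads c1=4 → after 2×micro: 8 ⇒ (c0=1, c1=1, c2=8)

c1 at macro-step 1 = 1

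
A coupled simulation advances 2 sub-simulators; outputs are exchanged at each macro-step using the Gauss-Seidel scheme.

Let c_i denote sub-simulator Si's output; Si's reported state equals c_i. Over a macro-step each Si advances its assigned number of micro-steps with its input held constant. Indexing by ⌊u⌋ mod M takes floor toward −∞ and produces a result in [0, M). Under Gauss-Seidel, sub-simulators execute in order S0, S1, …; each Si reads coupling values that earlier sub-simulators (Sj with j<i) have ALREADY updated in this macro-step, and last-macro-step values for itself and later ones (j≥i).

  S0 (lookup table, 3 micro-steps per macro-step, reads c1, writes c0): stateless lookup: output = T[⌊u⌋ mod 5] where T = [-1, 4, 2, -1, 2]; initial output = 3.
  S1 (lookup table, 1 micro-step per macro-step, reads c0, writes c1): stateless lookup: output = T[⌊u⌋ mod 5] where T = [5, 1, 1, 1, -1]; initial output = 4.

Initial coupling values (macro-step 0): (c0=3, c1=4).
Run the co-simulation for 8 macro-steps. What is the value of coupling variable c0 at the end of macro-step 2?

macro 1: S0 reads c1=4 → after 3×micro: 2; S1 reads c0=2 → after 1×micro: 1 ⇒ (c0=2, c1=1)
macro 2: S0 reads c1=1 → after 3×micro: 4; S1 reads c0=4 → after 1×micro: -1 ⇒ (c0=4, c1=-1)
macro 3: S0 reads c1=-1 → after 3×micro: 2; S1 reads c0=2 → after 1×micro: 1 ⇒ (c0=2, c1=1)
macro 4: S0 reads c1=1 → after 3×micro: 4; S1 reads c0=4 → after 1×micro: -1 ⇒ (c0=4, c1=-1)
macro 5: S0 reads c1=-1 → after 3×micro: 2; S1 reads c0=2 → after 1×micro: 1 ⇒ (c0=2, c1=1)
macro 6: S0 reads c1=1 → after 3×micro: 4; S1 reads c0=4 → after 1×micro: -1 ⇒ (c0=4, c1=-1)
macro 7: S0 reads c1=-1 → after 3×micro: 2; S1 reads c0=2 → after 1×micro: 1 ⇒ (c0=2, c1=1)
macro 8: S0 reads c1=1 → after 3×micro: 4; S1 reads c0=4 → after 1×micro: -1 ⇒ (c0=4, c1=-1)

c0 at macro-step 2 = 4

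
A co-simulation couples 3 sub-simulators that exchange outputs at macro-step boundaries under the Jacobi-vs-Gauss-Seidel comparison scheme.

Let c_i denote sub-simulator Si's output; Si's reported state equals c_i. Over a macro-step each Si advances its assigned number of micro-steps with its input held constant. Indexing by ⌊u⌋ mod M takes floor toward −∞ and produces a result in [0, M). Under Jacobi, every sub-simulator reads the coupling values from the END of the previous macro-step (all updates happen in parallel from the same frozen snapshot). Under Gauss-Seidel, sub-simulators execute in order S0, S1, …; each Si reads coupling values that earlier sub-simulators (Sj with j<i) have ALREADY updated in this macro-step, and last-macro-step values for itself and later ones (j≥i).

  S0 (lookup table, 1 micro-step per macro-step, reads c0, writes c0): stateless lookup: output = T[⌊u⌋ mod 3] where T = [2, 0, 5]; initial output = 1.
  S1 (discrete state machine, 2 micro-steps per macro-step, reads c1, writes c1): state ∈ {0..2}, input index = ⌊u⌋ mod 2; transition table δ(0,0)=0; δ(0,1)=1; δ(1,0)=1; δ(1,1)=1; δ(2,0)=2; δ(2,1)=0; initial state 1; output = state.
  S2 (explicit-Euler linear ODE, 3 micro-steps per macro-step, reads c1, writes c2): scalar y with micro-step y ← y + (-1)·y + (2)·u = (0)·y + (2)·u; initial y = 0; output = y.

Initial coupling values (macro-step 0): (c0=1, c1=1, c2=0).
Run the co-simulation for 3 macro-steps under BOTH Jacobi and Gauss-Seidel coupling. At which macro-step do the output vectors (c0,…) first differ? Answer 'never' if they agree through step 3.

[Jacobi] macro 1: S0 reads c0=1 → after 1×micro: 0; S1 reads c1=1 → after 2×micro: 1; S2 reads c1=1 → after 3×micro: 2 ⇒ (c0=0, c1=1, c2=2)
[Jacobi] macro 2: S0 reads c0=0 → after 1×micro: 2; S1 reads c1=1 → after 2×micro: 1; S2 reads c1=1 → after 3×micro: 2 ⇒ (c0=2, c1=1, c2=2)
[Jacobi] macro 3: S0 reads c0=2 → after 1×micro: 5; S1 reads c1=1 → after 2×micro: 1; S2 reads c1=1 → after 3×micro: 2 ⇒ (c0=5, c1=1, c2=2)
[Gauss-Seidel] macro 1: S0 reads c0=1 → after 1×micro: 0; S1 reads c1=1 → after 2×micro: 1; S2 reads c1=1 → after 3×micro: 2 ⇒ (c0=0, c1=1, c2=2)
[Gauss-Seidel] macro 2: S0 reads c0=0 → after 1×micro: 2; S1 reads c1=1 → after 2×micro: 1; S2 reads c1=1 → after 3×micro: 2 ⇒ (c0=2, c1=1, c2=2)
[Gauss-Seidel] macro 3: S0 reads c0=2 → after 1×micro: 5; S1 reads c1=1 → after 2×micro: 1; S2 reads c1=1 → after 3×micro: 2 ⇒ (c0=5, c1=1, c2=2)

first divergence at macro-step: never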